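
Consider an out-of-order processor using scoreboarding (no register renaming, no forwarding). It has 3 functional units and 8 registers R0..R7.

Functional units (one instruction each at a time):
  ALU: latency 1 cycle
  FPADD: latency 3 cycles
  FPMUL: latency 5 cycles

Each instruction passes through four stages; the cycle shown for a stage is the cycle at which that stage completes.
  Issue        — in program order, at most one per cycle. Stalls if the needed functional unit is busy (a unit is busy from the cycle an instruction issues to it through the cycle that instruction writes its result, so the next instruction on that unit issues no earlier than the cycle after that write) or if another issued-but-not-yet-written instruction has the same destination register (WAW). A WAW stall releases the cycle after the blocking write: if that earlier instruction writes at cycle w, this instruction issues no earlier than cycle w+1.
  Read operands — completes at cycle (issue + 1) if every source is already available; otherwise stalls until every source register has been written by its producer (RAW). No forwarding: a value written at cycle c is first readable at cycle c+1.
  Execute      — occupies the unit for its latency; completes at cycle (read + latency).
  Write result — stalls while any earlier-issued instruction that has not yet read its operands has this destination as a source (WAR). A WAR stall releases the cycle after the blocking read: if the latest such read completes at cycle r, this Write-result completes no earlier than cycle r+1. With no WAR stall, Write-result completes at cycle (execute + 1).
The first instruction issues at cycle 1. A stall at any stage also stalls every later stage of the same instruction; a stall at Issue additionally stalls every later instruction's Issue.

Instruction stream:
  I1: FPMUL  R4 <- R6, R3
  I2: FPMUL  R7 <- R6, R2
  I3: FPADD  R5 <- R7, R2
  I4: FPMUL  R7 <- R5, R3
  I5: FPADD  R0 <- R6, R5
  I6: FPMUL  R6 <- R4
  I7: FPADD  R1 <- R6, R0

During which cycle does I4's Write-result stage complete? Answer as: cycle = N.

t=1  issue I1 (FPMUL)
t=2  I1 read-ops
t=7  I1 finished on FPMUL
t=8  I1→R4
t=9  issue I2 (FPMUL)
t=10  I2 read-ops, issue I3 (FPADD)
t=15  I2 finished on FPMUL
t=16  I2→R7
t=17  I3 read-ops, issue I4 (FPMUL)
t=20  I3 finished on FPADD
t=21  I3→R5
t=22  I4 read-ops, issue I5 (FPADD)
t=23  I5 read-ops
t=26  I5 finished on FPADD
t=27  I4 finished on FPMUL, I5→R0
t=28  I4→R7
t=29  issue I6 (FPMUL)
t=30  I6 read-ops, issue I7 (FPADD)
t=35  I6 finished on FPMUL
t=36  I6→R6
t=37  I7 read-ops
t=40  I7 finished on FPADD
t=41  I7→R1

cycle = 28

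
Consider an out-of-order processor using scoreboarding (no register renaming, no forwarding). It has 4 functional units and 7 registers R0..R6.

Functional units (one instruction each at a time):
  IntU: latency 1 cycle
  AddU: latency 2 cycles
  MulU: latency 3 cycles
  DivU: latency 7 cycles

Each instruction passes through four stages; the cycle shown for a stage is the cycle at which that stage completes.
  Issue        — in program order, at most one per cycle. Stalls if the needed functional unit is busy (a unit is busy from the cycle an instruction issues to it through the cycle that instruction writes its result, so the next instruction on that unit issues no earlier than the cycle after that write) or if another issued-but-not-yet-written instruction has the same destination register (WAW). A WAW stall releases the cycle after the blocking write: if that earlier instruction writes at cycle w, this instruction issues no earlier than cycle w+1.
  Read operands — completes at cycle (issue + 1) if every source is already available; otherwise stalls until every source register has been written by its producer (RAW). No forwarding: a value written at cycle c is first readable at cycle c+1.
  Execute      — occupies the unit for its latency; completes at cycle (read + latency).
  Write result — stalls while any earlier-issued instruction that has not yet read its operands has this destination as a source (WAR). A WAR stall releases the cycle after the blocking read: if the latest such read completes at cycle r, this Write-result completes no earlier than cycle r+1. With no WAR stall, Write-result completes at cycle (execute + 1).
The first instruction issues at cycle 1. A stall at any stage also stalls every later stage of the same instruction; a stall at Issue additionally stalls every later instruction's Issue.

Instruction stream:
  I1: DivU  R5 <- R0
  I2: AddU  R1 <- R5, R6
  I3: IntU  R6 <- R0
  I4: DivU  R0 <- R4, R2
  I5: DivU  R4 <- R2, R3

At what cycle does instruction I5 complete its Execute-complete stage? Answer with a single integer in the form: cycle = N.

cycle = 29

t=1  I1 issues→DivU
t=2  I1 reads, I2 issues→AddU
t=3  I3 issues→IntU
t=4  I3 reads
t=5  I3 exec-done
t=9  I1 exec-done
t=10  I1 writes R5
t=11  I2 reads, I4 issues→DivU
t=12  I3 writes R6, I4 reads
t=13  I2 exec-done
t=14  I2 writes R1
t=19  I4 exec-done
t=20  I4 writes R0
t=21  I5 issues→DivU
t=22  I5 reads
t=29  I5 exec-done
t=30  I5 writes R4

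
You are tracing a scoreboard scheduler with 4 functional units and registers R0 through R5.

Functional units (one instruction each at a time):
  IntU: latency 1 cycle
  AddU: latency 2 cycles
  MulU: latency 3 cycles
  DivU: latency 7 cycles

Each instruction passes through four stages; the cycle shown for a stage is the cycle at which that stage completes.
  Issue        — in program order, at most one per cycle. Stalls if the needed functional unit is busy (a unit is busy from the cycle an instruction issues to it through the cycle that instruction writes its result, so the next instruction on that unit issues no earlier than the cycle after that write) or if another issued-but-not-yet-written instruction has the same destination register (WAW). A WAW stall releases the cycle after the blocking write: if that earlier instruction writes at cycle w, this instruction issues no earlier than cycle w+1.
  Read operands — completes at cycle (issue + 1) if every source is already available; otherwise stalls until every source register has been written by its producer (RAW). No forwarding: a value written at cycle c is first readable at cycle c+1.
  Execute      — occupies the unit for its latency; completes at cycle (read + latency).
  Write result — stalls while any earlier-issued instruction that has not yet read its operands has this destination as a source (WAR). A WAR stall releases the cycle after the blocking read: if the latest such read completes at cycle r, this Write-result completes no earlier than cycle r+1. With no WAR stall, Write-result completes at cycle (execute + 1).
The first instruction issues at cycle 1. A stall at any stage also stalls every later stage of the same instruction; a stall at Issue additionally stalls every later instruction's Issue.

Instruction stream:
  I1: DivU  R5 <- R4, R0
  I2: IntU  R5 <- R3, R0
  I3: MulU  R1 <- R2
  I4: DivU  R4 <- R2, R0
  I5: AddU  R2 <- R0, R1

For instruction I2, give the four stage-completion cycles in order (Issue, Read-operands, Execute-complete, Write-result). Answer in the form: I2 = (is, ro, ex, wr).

[I1] 1/2/9/10
[I2] 11/12/13/14  (WAW R5: wait I1 write@10)
[I3] 12/13/16/17
[I4] 13/14/21/22
[I5] 14/18/20/21  (RAW R1: wait I3 write@17)

I2 = (11, 12, 13, 14)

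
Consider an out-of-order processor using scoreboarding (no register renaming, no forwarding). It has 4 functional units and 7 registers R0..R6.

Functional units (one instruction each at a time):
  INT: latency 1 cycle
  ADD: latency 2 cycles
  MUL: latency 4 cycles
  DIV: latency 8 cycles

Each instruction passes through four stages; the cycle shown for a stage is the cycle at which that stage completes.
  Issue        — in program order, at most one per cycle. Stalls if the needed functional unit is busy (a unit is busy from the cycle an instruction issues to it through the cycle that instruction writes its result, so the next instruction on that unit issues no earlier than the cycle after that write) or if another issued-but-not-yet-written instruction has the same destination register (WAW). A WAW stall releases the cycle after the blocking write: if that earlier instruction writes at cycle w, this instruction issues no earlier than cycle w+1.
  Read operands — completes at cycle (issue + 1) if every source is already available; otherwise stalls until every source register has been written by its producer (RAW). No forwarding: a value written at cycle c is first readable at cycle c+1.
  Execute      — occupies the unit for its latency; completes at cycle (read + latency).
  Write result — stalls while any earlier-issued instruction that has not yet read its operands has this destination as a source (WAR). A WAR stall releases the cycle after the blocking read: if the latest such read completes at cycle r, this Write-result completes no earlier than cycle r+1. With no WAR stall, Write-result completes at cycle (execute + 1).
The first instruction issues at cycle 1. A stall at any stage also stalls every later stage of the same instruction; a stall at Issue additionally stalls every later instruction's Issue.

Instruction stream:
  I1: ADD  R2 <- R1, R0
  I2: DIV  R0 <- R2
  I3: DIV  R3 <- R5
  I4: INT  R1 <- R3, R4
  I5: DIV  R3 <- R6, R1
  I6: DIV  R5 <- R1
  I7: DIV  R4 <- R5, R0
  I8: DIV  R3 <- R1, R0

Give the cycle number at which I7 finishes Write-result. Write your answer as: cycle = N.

cycle = 61

  I1 | 1 | 2 | 4 | 5
  I2 | 2 | 6 | 14 | 15   RAW R2: wait I1 write@5
  I3 | 16 | 17 | 25 | 26   struct: DIV busy until I2 writes@15
  I4 | 17 | 27 | 28 | 29   RAW R3: wait I3 write@26
  I5 | 27 | 30 | 38 | 39   struct: DIV busy until I3 writes@26 · RAW R1: wait I4 write@29
  I6 | 40 | 41 | 49 | 50   struct: DIV busy until I5 writes@39
  I7 | 51 | 52 | 60 | 61   struct: DIV busy until I6 writes@50
  I8 | 62 | 63 | 71 | 72   struct: DIV busy until I7 writes@61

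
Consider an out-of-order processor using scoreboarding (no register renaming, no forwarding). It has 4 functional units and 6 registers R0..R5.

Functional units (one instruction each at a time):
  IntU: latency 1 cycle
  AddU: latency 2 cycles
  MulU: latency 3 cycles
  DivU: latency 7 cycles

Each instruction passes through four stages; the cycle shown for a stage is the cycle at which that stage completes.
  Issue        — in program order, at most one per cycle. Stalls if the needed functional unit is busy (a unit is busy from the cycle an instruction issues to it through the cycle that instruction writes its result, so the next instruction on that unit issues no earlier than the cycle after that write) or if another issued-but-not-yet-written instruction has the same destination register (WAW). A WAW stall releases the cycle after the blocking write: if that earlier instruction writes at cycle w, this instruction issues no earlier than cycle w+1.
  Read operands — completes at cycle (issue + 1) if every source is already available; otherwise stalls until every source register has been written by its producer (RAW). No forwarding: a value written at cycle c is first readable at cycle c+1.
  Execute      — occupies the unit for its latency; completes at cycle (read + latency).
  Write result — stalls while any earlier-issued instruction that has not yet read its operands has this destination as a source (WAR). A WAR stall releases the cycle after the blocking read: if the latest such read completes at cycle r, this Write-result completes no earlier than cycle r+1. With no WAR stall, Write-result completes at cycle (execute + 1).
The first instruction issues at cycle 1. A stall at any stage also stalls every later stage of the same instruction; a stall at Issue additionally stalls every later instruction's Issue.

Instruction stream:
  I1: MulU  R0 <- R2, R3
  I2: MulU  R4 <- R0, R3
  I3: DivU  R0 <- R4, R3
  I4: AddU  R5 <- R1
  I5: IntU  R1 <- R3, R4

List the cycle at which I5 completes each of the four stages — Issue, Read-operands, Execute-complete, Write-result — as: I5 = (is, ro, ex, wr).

  I1 | 1 | 2 | 5 | 6
  I2 | 7 | 8 | 11 | 12   struct: MulU busy until I1 writes@6
  I3 | 8 | 13 | 20 | 21   RAW R4: wait I2 write@12
  I4 | 9 | 10 | 12 | 13
  I5 | 10 | 13 | 14 | 15   RAW R4: wait I2 write@12

I5 = (10, 13, 14, 15)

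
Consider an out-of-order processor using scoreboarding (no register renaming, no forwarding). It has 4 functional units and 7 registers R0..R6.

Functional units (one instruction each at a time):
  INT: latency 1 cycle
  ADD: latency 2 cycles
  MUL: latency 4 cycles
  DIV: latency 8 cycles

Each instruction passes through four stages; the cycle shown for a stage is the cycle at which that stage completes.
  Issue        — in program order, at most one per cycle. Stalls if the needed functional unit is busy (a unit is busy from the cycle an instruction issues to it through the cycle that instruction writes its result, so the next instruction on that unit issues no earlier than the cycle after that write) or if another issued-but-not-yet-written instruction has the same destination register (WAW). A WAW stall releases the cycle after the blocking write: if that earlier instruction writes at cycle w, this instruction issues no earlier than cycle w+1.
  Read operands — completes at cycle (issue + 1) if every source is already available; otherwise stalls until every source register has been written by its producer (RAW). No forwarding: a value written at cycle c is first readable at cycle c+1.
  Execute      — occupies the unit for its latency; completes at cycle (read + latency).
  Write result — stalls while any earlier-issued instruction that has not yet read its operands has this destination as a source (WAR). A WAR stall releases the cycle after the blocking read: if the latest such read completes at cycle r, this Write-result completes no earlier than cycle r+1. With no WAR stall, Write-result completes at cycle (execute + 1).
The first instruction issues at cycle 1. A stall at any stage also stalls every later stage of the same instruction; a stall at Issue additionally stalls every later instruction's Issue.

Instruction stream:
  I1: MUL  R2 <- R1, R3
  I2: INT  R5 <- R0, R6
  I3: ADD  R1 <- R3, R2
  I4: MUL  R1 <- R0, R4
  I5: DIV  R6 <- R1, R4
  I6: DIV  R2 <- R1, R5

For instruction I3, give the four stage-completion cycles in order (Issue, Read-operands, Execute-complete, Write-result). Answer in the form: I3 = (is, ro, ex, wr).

1) issue 1, read 2, done 6, write 7
2) issue 2, read 3, done 4, write 5
3) issue 3, read 8, done 10, write 11  <RAW R2: wait I1 write@7>
4) issue 12, read 13, done 17, write 18  <WAW R1: wait I3 write@11>
5) issue 13, read 19, done 27, write 28  <RAW R1: wait I4 write@18>
6) issue 29, read 30, done 38, write 39  <struct: DIV busy until I5 writes@28>

I3 = (3, 8, 10, 11)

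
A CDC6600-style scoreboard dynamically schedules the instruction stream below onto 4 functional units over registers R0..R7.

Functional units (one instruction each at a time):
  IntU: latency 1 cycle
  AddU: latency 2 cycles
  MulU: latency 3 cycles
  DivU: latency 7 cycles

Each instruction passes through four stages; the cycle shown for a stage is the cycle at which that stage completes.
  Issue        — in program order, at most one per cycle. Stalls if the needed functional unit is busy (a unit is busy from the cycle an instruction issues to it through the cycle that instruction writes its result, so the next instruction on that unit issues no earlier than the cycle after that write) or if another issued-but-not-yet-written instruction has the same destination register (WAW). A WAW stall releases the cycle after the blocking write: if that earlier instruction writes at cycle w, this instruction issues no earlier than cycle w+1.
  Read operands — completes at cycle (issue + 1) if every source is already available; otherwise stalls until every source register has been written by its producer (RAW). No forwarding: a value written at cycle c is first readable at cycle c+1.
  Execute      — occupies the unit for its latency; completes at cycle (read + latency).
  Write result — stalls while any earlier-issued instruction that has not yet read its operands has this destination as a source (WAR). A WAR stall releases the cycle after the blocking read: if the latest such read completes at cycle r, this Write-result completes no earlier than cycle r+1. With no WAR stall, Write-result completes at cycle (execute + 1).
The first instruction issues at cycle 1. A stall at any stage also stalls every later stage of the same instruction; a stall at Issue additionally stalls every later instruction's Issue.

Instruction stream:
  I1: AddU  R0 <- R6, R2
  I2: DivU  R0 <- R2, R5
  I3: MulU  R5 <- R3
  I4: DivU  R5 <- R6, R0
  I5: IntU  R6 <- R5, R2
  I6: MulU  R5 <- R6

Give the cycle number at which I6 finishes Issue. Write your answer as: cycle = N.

cycle 1: I1 issues→AddU
cycle 2: I1 reads
cycle 4: I1 exec-done
cycle 5: I1 writes R0
cycle 6: I2 issues→DivU
cycle 7: I2 reads | I3 issues→MulU
cycle 8: I3 reads
cycle 11: I3 exec-done
cycle 12: I3 writes R5
cycle 14: I2 exec-done
cycle 15: I2 writes R0
cycle 16: I4 issues→DivU
cycle 17: I4 reads | I5 issues→IntU
cycle 24: I4 exec-done
cycle 25: I4 writes R5
cycle 26: I5 reads | I6 issues→MulU
cycle 27: I5 exec-done
cycle 28: I5 writes R6
cycle 29: I6 reads
cycle 32: I6 exec-done
cycle 33: I6 writes R5

cycle = 26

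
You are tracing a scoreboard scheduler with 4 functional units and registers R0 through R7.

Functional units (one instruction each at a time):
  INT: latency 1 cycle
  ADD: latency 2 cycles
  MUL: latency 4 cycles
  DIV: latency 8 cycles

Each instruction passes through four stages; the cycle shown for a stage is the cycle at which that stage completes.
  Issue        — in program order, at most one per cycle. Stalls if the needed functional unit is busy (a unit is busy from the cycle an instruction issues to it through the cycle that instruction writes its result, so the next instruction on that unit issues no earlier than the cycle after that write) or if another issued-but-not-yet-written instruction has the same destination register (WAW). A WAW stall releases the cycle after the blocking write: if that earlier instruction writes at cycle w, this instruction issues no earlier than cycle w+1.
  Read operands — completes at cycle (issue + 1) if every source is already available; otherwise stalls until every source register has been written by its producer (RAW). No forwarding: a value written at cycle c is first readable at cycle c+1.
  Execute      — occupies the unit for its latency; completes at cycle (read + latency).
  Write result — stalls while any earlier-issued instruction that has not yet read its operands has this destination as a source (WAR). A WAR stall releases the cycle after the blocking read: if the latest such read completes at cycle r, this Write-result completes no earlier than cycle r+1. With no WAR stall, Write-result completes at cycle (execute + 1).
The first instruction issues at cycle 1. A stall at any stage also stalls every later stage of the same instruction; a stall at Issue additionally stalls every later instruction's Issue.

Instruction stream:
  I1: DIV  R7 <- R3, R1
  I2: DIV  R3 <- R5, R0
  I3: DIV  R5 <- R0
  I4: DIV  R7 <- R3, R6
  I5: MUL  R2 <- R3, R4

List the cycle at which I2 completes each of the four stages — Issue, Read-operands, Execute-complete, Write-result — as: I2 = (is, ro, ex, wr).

I2 = (12, 13, 21, 22)

  I1 | 1 | 2 | 10 | 11
  I2 | 12 | 13 | 21 | 22   struct: DIV busy until I1 writes@11
  I3 | 23 | 24 | 32 | 33   struct: DIV busy until I2 writes@22
  I4 | 34 | 35 | 43 | 44   struct: DIV busy until I3 writes@33
  I5 | 35 | 36 | 40 | 41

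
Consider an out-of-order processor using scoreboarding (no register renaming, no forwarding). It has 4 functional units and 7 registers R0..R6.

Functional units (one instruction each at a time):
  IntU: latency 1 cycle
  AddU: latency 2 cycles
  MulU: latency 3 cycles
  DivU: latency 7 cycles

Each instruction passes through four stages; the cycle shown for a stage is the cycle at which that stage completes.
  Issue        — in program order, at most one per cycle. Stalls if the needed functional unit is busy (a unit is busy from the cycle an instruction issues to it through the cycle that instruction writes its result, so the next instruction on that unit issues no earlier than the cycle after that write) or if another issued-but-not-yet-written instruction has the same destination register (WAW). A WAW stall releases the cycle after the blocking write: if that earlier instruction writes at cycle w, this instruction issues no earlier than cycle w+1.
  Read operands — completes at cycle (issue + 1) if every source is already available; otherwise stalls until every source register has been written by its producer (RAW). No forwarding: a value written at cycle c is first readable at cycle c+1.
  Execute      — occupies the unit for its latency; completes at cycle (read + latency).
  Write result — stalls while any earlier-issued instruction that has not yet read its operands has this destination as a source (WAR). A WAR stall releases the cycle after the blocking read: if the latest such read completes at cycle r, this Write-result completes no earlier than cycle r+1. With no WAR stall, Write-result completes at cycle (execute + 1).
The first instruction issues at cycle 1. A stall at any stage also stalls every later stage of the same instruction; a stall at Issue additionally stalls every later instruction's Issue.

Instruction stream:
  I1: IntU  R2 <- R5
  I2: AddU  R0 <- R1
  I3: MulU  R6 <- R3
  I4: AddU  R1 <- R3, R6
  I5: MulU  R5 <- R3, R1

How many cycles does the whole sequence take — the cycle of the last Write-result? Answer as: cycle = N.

c1: issue I1 (IntU)
c2: I1 read-ops · issue I2 (AddU)
c3: I1 finished on IntU · I2 read-ops · issue I3 (MulU)
c4: I1→R2 · I3 read-ops
c5: I2 finished on AddU
c6: I2→R0
c7: I3 finished on MulU · issue I4 (AddU)
c8: I3→R6
c9: I4 read-ops · issue I5 (MulU)
c11: I4 finished on AddU
c12: I4→R1
c13: I5 read-ops
c16: I5 finished on MulU
c17: I5→R5

cycle = 17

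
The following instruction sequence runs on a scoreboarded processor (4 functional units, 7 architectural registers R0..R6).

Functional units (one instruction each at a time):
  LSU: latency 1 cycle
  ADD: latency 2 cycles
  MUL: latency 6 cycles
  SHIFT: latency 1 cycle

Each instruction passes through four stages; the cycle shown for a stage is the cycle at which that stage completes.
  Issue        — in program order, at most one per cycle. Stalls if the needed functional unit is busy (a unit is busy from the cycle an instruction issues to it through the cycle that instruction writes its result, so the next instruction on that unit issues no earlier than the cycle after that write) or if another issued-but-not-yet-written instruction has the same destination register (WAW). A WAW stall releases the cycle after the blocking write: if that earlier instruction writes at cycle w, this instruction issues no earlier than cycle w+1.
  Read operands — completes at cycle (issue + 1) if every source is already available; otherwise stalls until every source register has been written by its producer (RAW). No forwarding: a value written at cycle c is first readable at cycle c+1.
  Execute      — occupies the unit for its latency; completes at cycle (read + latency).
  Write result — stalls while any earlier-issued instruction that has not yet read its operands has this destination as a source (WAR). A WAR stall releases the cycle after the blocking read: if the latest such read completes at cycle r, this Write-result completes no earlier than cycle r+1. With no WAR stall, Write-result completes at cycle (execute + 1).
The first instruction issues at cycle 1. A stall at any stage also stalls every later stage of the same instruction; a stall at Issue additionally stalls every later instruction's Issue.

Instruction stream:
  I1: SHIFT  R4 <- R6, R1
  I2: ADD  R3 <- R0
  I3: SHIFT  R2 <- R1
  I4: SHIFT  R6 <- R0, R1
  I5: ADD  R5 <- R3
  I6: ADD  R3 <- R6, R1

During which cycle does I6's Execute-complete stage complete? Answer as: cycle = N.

cycle = 18

[1] issue I1 (SHIFT)
[2] I1 read-ops · issue I2 (ADD)
[3] I1 finished on SHIFT · I2 read-ops
[4] I1→R4
[5] I2 finished on ADD · issue I3 (SHIFT)
[6] I2→R3 · I3 read-ops
[7] I3 finished on SHIFT
[8] I3→R2
[9] issue I4 (SHIFT)
[10] I4 read-ops · issue I5 (ADD)
[11] I4 finished on SHIFT · I5 read-ops
[12] I4→R6
[13] I5 finished on ADD
[14] I5→R5
[15] issue I6 (ADD)
[16] I6 read-ops
[18] I6 finished on ADD
[19] I6→R3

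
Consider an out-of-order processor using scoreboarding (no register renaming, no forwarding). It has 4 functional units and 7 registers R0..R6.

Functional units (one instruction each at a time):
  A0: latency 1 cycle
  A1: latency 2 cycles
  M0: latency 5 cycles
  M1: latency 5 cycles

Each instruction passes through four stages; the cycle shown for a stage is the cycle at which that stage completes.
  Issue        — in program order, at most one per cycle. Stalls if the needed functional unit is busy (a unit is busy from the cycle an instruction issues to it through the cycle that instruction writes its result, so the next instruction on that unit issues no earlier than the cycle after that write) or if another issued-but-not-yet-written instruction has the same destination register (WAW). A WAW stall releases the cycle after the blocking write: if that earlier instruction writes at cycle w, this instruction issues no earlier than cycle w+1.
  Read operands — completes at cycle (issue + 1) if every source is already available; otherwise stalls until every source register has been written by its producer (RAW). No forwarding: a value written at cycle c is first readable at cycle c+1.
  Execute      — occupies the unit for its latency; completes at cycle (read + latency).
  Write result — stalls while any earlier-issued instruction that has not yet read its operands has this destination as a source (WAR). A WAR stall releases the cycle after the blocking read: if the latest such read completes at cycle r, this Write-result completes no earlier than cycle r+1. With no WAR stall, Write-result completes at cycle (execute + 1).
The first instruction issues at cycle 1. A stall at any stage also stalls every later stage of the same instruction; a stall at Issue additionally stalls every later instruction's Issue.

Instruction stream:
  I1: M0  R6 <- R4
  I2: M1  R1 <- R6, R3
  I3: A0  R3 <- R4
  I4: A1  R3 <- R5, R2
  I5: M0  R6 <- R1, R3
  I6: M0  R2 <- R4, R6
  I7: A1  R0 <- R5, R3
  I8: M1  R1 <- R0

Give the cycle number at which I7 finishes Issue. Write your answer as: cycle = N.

cycle = 24

1) issue 1, read 2, done 7, write 8
2) issue 2, read 9, done 14, write 15  <RAW R6: wait I1 write@8>
3) issue 3, read 4, done 5, write 10  <WAR R3: wait I2 read@9>
4) issue 11, read 12, done 14, write 15  <WAW R3: wait I3 write@10>
5) issue 12, read 16, done 21, write 22  <RAW R1: wait I2 write@15 / RAW R3: wait I4 write@15>
6) issue 23, read 24, done 29, write 30  <struct: M0 busy until I5 writes@22>
7) issue 24, read 25, done 27, write 28
8) issue 25, read 29, done 34, write 35  <RAW R0: wait I7 write@28>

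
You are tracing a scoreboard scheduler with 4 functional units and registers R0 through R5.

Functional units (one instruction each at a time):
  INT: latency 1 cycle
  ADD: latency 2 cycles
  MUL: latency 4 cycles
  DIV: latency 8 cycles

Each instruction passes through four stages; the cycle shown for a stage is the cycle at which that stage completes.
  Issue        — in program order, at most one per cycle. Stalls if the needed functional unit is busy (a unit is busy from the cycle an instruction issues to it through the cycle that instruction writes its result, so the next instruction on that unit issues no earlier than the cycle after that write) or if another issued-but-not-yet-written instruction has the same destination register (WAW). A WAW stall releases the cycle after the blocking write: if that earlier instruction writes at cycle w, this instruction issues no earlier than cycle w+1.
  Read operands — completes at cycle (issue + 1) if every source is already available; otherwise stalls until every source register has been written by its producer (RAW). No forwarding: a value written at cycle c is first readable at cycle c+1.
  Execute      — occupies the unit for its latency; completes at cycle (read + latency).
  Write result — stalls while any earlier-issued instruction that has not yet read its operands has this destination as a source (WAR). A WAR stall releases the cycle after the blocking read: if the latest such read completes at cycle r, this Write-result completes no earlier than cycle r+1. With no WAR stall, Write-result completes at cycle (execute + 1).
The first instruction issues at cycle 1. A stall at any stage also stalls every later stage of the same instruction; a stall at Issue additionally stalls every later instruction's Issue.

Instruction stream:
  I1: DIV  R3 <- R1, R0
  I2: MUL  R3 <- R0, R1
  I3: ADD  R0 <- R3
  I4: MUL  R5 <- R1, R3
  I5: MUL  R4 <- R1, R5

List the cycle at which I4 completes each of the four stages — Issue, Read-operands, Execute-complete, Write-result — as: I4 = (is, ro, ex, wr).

I4 = (19, 20, 24, 25)

t=1  I1 dispatched to DIV
t=2  I1 operands ready
t=10  I1 complete
t=11  R3←I1
t=12  I2 dispatched to MUL
t=13  I2 operands ready · I3 dispatched to ADD
t=17  I2 complete
t=18  R3←I2
t=19  I3 operands ready · I4 dispatched to MUL
t=20  I4 operands ready
t=21  I3 complete
t=22  R0←I3
t=24  I4 complete
t=25  R5←I4
t=26  I5 dispatched to MUL
t=27  I5 operands ready
t=31  I5 complete
t=32  R4←I5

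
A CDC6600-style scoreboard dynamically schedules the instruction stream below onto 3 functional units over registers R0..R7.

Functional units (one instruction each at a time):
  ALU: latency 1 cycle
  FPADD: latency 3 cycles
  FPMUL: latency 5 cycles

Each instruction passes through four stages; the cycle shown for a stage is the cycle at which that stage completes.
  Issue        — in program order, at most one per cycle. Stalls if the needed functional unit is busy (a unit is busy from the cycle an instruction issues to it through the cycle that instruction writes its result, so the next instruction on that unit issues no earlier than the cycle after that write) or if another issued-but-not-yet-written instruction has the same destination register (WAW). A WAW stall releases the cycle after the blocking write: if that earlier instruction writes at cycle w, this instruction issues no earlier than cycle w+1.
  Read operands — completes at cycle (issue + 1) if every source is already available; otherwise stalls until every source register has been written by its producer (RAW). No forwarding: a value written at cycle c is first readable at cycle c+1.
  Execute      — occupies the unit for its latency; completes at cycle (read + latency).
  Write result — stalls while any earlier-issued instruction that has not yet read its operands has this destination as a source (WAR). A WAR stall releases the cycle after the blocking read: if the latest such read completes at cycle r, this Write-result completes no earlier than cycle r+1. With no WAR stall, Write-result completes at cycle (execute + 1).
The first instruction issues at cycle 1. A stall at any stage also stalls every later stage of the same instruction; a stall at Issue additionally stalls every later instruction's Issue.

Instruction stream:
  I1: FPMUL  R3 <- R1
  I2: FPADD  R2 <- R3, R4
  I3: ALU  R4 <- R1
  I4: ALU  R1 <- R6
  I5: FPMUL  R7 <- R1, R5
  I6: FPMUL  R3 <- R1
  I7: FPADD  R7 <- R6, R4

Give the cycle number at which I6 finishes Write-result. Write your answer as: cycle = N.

I1: IS=1 RO=2 EX=7 WR=8
I2: IS=2 RO=9 EX=12 WR=13  [RAW R3: wait I1 write@8]
I3: IS=3 RO=4 EX=5 WR=10  [WAR R4: wait I2 read@9]
I4: IS=11 RO=12 EX=13 WR=14  [struct: ALU busy until I3 writes@10]
I5: IS=12 RO=15 EX=20 WR=21  [RAW R1: wait I4 write@14]
I6: IS=22 RO=23 EX=28 WR=29  [struct: FPMUL busy until I5 writes@21]
I7: IS=23 RO=24 EX=27 WR=28

cycle = 29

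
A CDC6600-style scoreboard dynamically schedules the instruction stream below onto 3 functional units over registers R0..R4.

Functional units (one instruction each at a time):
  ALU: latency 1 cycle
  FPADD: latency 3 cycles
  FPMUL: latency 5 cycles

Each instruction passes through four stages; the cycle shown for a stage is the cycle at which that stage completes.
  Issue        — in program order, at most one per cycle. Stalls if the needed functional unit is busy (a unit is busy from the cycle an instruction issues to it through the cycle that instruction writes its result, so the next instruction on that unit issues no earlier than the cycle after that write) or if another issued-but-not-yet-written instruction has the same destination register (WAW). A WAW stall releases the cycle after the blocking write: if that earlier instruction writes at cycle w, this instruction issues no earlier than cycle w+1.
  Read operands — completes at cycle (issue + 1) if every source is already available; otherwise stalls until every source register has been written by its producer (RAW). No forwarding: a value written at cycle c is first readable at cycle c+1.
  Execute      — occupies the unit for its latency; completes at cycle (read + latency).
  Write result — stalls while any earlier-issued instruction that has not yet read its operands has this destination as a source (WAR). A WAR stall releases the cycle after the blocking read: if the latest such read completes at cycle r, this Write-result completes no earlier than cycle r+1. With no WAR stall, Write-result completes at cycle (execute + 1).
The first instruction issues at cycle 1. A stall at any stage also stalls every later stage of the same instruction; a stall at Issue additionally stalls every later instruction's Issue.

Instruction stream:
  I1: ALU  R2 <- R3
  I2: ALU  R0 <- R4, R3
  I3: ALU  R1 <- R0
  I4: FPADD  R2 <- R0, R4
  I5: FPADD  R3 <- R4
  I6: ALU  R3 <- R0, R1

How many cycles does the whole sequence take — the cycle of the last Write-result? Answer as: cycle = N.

cycle = 25

t=1  I1 dispatched to ALU
t=2  I1 operands ready
t=3  I1 complete
t=4  R2←I1
t=5  I2 dispatched to ALU
t=6  I2 operands ready
t=7  I2 complete
t=8  R0←I2
t=9  I3 dispatched to ALU
t=10  I3 operands ready · I4 dispatched to FPADD
t=11  I3 complete · I4 operands ready
t=12  R1←I3
t=14  I4 complete
t=15  R2←I4
t=16  I5 dispatched to FPADD
t=17  I5 operands ready
t=20  I5 complete
t=21  R3←I5
t=22  I6 dispatched to ALU
t=23  I6 operands ready
t=24  I6 complete
t=25  R3←I6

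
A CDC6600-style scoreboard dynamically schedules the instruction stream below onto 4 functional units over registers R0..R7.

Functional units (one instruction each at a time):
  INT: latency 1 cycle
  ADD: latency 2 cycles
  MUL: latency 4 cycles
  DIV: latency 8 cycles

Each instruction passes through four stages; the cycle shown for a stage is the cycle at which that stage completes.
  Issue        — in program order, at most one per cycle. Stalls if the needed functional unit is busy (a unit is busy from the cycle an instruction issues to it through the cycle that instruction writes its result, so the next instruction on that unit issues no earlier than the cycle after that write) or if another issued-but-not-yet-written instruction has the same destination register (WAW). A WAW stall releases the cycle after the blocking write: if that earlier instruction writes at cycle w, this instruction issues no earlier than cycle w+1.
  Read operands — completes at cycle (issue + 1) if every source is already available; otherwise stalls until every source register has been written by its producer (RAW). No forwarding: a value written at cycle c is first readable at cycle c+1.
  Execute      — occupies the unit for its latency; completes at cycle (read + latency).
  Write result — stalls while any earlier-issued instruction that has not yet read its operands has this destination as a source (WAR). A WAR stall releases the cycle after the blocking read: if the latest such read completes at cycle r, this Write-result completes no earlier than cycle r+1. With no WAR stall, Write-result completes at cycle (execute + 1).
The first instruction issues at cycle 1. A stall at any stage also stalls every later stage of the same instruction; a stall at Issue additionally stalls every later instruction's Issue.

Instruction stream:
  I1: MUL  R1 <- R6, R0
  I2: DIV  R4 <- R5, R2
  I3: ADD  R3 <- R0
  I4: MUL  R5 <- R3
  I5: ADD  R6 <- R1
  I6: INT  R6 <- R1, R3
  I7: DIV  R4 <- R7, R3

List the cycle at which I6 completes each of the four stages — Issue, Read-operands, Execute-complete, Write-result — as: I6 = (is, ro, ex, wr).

I6 = (14, 15, 16, 17)

[1] I1 issues→MUL
[2] I1 reads | I2 issues→DIV
[3] I2 reads | I3 issues→ADD
[4] I3 reads
[6] I1 exec-done | I3 exec-done
[7] I1 writes R1 | I3 writes R3
[8] I4 issues→MUL
[9] I4 reads | I5 issues→ADD
[10] I5 reads
[11] I2 exec-done
[12] I2 writes R4 | I5 exec-done
[13] I4 exec-done | I5 writes R6
[14] I4 writes R5 | I6 issues→INT
[15] I6 reads | I7 issues→DIV
[16] I6 exec-done | I7 reads
[17] I6 writes R6
[24] I7 exec-done
[25] I7 writes R4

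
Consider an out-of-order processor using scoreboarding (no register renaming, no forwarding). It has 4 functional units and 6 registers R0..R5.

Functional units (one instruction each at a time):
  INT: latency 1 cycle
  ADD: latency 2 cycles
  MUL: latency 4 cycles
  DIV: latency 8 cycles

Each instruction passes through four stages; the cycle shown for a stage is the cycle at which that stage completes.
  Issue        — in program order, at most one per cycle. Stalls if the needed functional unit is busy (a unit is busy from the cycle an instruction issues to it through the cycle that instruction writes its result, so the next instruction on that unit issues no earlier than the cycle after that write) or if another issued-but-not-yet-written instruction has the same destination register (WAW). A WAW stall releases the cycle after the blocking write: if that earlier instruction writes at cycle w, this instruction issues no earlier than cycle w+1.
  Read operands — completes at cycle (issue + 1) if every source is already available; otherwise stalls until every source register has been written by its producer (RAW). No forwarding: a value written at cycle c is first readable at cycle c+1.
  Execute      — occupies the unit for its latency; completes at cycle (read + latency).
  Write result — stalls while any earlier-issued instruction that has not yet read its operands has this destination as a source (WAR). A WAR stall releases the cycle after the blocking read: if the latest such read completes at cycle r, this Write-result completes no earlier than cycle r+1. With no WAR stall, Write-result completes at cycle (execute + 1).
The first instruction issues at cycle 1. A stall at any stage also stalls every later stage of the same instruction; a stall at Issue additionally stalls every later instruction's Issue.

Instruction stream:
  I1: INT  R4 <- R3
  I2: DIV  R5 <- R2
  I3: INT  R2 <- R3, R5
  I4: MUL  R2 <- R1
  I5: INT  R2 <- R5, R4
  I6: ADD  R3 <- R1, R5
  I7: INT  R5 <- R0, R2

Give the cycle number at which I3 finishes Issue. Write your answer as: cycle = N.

c1: I1 issues→INT
c2: I1 reads; I2 issues→DIV
c3: I1 exec-done; I2 reads
c4: I1 writes R4
c5: I3 issues→INT
c11: I2 exec-done
c12: I2 writes R5
c13: I3 reads
c14: I3 exec-done
c15: I3 writes R2
c16: I4 issues→MUL
c17: I4 reads
c21: I4 exec-done
c22: I4 writes R2
c23: I5 issues→INT
c24: I5 reads; I6 issues→ADD
c25: I5 exec-done; I6 reads
c26: I5 writes R2
c27: I6 exec-done; I7 issues→INT
c28: I6 writes R3; I7 reads
c29: I7 exec-done
c30: I7 writes R5

cycle = 5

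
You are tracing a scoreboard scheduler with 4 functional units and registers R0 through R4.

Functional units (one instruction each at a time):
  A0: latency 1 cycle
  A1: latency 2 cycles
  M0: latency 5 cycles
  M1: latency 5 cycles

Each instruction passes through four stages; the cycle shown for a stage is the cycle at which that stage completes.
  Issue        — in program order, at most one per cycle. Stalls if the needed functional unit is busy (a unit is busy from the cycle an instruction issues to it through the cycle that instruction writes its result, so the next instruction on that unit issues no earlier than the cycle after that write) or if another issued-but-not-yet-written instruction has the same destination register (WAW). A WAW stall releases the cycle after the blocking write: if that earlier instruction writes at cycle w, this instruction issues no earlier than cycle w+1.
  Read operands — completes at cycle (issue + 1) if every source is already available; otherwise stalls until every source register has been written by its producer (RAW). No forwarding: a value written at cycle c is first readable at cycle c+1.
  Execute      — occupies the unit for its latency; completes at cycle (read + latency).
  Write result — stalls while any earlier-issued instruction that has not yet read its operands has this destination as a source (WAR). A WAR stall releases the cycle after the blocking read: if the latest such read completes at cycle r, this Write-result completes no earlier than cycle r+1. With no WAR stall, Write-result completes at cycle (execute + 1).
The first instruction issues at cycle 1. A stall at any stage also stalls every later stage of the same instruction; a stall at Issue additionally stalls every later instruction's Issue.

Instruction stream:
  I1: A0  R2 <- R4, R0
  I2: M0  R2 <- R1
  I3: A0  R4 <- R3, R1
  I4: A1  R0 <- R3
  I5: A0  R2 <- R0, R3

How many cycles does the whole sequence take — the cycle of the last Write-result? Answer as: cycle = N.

c1: I1 issues→A0
c2: I1 reads
c3: I1 exec-done
c4: I1 writes R2
c5: I2 issues→M0
c6: I2 reads, I3 issues→A0
c7: I3 reads, I4 issues→A1
c8: I3 exec-done, I4 reads
c9: I3 writes R4
c10: I4 exec-done
c11: I2 exec-done, I4 writes R0
c12: I2 writes R2
c13: I5 issues→A0
c14: I5 reads
c15: I5 exec-done
c16: I5 writes R2

cycle = 16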